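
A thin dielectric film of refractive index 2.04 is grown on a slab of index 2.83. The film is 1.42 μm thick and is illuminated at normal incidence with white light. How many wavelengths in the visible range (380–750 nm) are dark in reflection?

Ray reflecting at the top interface goes from n = 1.0 toward n = 2.04: a half-wave phase shift.
Ray reflecting at the bottom interface goes from n = 2.04 toward n = 2.83: a half-wave phase shift.
Net: no relative phase inversion (both shifts match).
So the condition for destructive reflection is 2 n t = (m + ½) λ.
λ = 2 n t / (m + ½) = 5794 / (m + ½) nm.
m=7: 772 nm (IR); m=8: 682 nm (visible); m=9: 610 nm (visible); m=10: 552 nm (visible); m=11: 504 nm (visible); m=12: 463 nm (visible); m=13: 429 nm (visible); m=14: 400 nm (visible); m=15: 374 nm (UV).

7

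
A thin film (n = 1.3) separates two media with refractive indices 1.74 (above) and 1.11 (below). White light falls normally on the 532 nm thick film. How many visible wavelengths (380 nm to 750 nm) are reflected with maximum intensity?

2

At the upper boundary (n = 1.74 to n = 1.3) the reflected ray undergoes no phase shift.
Bottom surface (1.3 → 1.11): reflection off a lower-index medium gives no phase shift.
Zero or two π shifts → no net half-wave offset.
So the condition for constructive reflection is 2 n t = m λ.
λ = 2 n t / m = 1383 / m nm.
m=1: 1383 nm (IR); m=2: 692 nm (visible); m=3: 461 nm (visible); m=4: 346 nm (UV).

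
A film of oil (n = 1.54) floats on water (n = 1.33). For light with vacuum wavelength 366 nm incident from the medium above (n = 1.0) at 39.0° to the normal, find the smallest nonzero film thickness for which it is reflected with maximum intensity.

Top surface (1.0 → 1.54): reflection off a higher-index medium gives a half-wave phase shift.
Ray reflecting at the bottom interface goes from n = 1.54 toward n = 1.33: no phase shift.
Exactly one π shift → a net half-wave offset.
So the condition for constructive reflection is 2 n t cos θ_r = (m + ½) λ.
Snell's law: 1.0 sin 39.0° = 1.54 sin θ_r → sin θ_r = 0.409, cos θ_r = 0.913.
Minimum at m = 0: t = λ / (4 n cos θ_r) = 366 / (4 × 1.54 × 0.913) = 65.1 nm.

65.1 nm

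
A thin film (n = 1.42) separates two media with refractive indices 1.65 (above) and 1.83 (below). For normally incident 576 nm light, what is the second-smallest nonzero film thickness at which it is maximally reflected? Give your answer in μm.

Top surface (1.65 → 1.42): reflection off a lower-index medium gives no phase shift.
Ray reflecting at the bottom interface goes from n = 1.42 toward n = 1.83: a half-wave phase shift.
Exactly one π shift → a net half-wave offset.
With one net inversion, constructive interference in reflection requires 2 n t = (m + ½) λ.
The second-smallest nonzero thickness corresponds to m = 1: t = (m + ½) λ / (2 n) = 1.50 × 576 / (2 × 1.42) = 304 nm.

0.304 μm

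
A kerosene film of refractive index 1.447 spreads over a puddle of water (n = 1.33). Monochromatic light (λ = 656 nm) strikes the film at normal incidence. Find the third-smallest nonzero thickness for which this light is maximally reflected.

567 nm

At the upper boundary (n = 1.0 to n = 1.447) the reflected ray undergoes a half-wave phase shift.
Bottom surface (1.447 → 1.33): reflection off a lower-index medium gives no phase shift.
Exactly one π shift → a net half-wave offset.
For strong reflection here: 2 n t = (m + ½) λ.
The third-smallest nonzero thickness corresponds to m = 2: t = (m + ½) λ / (2 n) = 2.50 × 656 / (2 × 1.447) = 567 nm.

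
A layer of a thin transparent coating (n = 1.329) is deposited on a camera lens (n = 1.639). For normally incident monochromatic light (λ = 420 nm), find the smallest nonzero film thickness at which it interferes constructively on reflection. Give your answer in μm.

0.158 μm

At the upper boundary (n = 1.0 to n = 1.329) the reflected ray undergoes a half-wave phase shift.
Ray reflecting at the bottom interface goes from n = 1.329 toward n = 1.639: a half-wave phase shift.
The two reflections carry the same phase change, so no net offset.
For bright reflection here: 2 n t = m λ.
Minimum nonzero at m = 1: t = λ / (2 n) = 420 / (2 × 1.329) = 158 nm.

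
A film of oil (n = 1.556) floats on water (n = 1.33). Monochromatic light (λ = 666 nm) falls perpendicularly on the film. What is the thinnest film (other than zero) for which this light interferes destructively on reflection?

At the upper boundary (n = 1.0 to n = 1.556) the reflected ray undergoes a half-wave phase shift.
At the lower boundary (n = 1.556 to n = 1.33) the reflected ray undergoes no phase shift.
The two reflections differ by half a wavelength.
For weak reflection here: 2 n t = m λ.
Minimum nonzero at m = 1: t = λ / (2 n) = 666 / (2 × 1.556) = 214 nm.

214 nm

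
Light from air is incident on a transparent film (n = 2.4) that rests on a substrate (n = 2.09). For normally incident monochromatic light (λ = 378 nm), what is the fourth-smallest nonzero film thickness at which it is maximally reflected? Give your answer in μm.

At the upper boundary (n = 1.0 to n = 2.4) the reflected ray undergoes a half-wave phase shift.
Bottom surface (2.4 → 2.09): reflection off a lower-index medium gives no phase shift.
Net: one phase inversion between the two reflected rays.
So the condition for constructive reflection is 2 n t = (m + ½) λ.
The fourth-smallest nonzero thickness corresponds to m = 3: t = (m + ½) λ / (2 n) = 3.50 × 378 / (2 × 2.4) = 276 nm.

0.276 μm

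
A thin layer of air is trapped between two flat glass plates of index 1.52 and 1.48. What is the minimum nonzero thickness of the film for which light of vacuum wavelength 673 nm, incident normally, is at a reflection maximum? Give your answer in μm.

Top surface (1.52 → 1.0): reflection off a lower-index medium gives no phase shift.
Ray reflecting at the bottom interface goes from n = 1.0 toward n = 1.48: a half-wave phase shift.
The two reflections differ by half a wavelength.
With one net inversion, constructive interference in reflection requires 2 n t = (m + ½) λ.
Minimum at m = 0: t = λ / (4 n) = 673 / (4 × 1.0) = 168 nm.

0.168 μm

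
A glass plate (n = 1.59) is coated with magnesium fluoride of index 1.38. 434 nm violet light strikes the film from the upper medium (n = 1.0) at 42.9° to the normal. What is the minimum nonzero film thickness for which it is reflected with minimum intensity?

Ray reflecting at the top interface goes from n = 1.0 toward n = 1.38: a half-wave phase shift.
At the lower boundary (n = 1.38 to n = 1.59) the reflected ray undergoes a half-wave phase shift.
Net: no relative phase inversion (both shifts match).
For dark reflection here: 2 n t cos θ_r = (m + ½) λ.
Snell's law: 1.0 sin 42.9° = 1.38 sin θ_r → sin θ_r = 0.493, cos θ_r = 0.870.
Minimum at m = 0: t = λ / (4 n cos θ_r) = 434 / (4 × 1.38 × 0.870) = 90.4 nm.

90.4 nm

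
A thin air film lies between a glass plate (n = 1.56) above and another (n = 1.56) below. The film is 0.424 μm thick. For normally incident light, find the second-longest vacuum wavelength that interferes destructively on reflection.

424 nm

Top surface (1.56 → 1.0): reflection off a lower-index medium gives no phase shift.
At the lower boundary (n = 1.0 to n = 1.56) the reflected ray undergoes a half-wave phase shift.
The two reflections differ by half a wavelength.
So the condition for destructive reflection is 2 n t = m λ.
λ = 2 n t / m. The second-longest wavelength is m = 2: λ = 2 × 1.0 × 424 / 2.00 = 424 nm.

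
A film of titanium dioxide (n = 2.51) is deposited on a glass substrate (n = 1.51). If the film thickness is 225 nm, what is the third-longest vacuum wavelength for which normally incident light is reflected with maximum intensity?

452 nm

Ray reflecting at the top interface goes from n = 1.0 toward n = 2.51: a half-wave phase shift.
Bottom surface (2.51 → 1.51): reflection off a lower-index medium gives no phase shift.
Exactly one π shift → a net half-wave offset.
So the condition for constructive reflection is 2 n t = (m + ½) λ.
λ = 2 n t / (m + ½). The third-longest wavelength is m = 2: λ = 2 × 2.51 × 225 / 2.50 = 452 nm.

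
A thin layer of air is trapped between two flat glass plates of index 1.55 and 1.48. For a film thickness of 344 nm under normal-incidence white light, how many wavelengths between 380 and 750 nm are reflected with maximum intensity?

1

Ray reflecting at the top interface goes from n = 1.55 toward n = 1.0: no phase shift.
Ray reflecting at the bottom interface goes from n = 1.0 toward n = 1.48: a half-wave phase shift.
The two reflections differ by half a wavelength.
With one net inversion, constructive interference in reflection requires 2 n t = (m + ½) λ.
λ = 2 n t / (m + ½) = 688 / (m + ½) nm.
m=0: 1376 nm (IR); m=1: 459 nm (visible); m=2: 275 nm (UV).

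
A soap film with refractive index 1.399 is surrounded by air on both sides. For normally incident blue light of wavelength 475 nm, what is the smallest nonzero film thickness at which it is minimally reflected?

170 nm

At the upper boundary (n = 1.0 to n = 1.399) the reflected ray undergoes a half-wave phase shift.
Ray reflecting at the bottom interface goes from n = 1.399 toward n = 1.0: no phase shift.
Exactly one π shift → a net half-wave offset.
With one net inversion, destructive interference in reflection requires 2 n t = m λ.
The smallest nonzero thickness corresponds to m = 1: t = m λ / (2 n) = 1.00 × 475 / (2 × 1.399) = 170 nm.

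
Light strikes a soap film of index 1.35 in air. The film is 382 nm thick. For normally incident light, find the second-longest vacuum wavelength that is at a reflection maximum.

688 nm

At the upper boundary (n = 1.0 to n = 1.35) the reflected ray undergoes a half-wave phase shift.
At the lower boundary (n = 1.35 to n = 1.0) the reflected ray undergoes no phase shift.
Exactly one π shift → a net half-wave offset.
For maximum reflection here: 2 n t = (m + ½) λ.
λ = 2 n t / (m + ½). The second-longest wavelength is m = 1: λ = 2 × 1.35 × 382 / 1.50 = 688 nm.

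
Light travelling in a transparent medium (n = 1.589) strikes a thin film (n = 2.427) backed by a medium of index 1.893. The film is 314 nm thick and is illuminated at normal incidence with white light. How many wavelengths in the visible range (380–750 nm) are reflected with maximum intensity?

Top surface (1.589 → 2.427): reflection off a higher-index medium gives a half-wave phase shift.
At the lower boundary (n = 2.427 to n = 1.893) the reflected ray undergoes no phase shift.
Exactly one π shift → a net half-wave offset.
So the condition for constructive reflection is 2 n t = (m + ½) λ.
λ = 2 n t / (m + ½) = 1524 / (m + ½) nm.
m=1: 1016 nm (IR); m=2: 610 nm (visible); m=3: 435 nm (visible); m=4: 339 nm (UV).

2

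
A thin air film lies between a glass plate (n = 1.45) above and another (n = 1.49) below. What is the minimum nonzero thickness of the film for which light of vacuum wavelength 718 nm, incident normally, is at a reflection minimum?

359 nm

Top surface (1.45 → 1.0): reflection off a lower-index medium gives no phase shift.
Bottom surface (1.0 → 1.49): reflection off a higher-index medium gives a half-wave phase shift.
Exactly one π shift → a net half-wave offset.
So the condition for destructive reflection is 2 n t = m λ.
Minimum nonzero at m = 1: t = λ / (2 n) = 718 / (2 × 1.0) = 359 nm.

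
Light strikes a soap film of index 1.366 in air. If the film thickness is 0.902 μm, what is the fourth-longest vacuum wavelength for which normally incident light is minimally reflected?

Top surface (1.0 → 1.366): reflection off a higher-index medium gives a half-wave phase shift.
Bottom surface (1.366 → 1.0): reflection off a lower-index medium gives no phase shift.
The two reflections differ by half a wavelength.
So the condition for destructive reflection is 2 n t = m λ.
λ = 2 n t / m. The fourth-longest wavelength is m = 4: λ = 2 × 1.366 × 902 / 4.00 = 616 nm.

616 nm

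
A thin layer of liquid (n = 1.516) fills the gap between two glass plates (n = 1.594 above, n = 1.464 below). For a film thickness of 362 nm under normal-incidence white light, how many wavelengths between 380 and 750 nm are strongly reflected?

At the upper boundary (n = 1.594 to n = 1.516) the reflected ray undergoes no phase shift.
Bottom surface (1.516 → 1.464): reflection off a lower-index medium gives no phase shift.
The two reflections carry the same phase change, so no net offset.
With no net inversion, constructive interference in reflection requires 2 n t = m λ.
λ = 2 n t / m = 1098 / m nm.
m=1: 1098 nm (IR); m=2: 549 nm (visible); m=3: 366 nm (UV).

1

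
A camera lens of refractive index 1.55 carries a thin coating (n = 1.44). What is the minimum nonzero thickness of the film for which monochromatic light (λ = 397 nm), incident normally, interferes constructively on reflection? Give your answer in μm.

0.138 μm

Top surface (1.0 → 1.44): reflection off a higher-index medium gives a half-wave phase shift.
Bottom surface (1.44 → 1.55): reflection off a higher-index medium gives a half-wave phase shift.
The two reflections carry the same phase change, so no net offset.
For maximum reflection here: 2 n t = m λ.
Minimum nonzero at m = 1: t = λ / (2 n) = 397 / (2 × 1.44) = 138 nm.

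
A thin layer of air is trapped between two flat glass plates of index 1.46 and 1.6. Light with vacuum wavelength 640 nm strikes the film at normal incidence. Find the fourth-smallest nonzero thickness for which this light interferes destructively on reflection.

1280 nm

At the upper boundary (n = 1.46 to n = 1.0) the reflected ray undergoes no phase shift.
Ray reflecting at the bottom interface goes from n = 1.0 toward n = 1.6: a half-wave phase shift.
The two reflections differ by half a wavelength.
So the condition for destructive reflection is 2 n t = m λ.
The fourth-smallest nonzero thickness corresponds to m = 4: t = m λ / (2 n) = 4.00 × 640 / (2 × 1.0) = 1280 nm.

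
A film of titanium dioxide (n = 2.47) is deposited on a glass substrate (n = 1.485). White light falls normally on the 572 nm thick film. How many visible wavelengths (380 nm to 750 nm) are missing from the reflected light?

Ray reflecting at the top interface goes from n = 1.0 toward n = 2.47: a half-wave phase shift.
Ray reflecting at the bottom interface goes from n = 2.47 toward n = 1.485: no phase shift.
The two reflections differ by half a wavelength.
So the condition for destructive reflection is 2 n t = m λ.
λ = 2 n t / m = 2826 / m nm.
m=3: 942 nm (IR); m=4: 706 nm (visible); m=5: 565 nm (visible); m=6: 471 nm (visible); m=7: 404 nm (visible); m=8: 353 nm (UV).

4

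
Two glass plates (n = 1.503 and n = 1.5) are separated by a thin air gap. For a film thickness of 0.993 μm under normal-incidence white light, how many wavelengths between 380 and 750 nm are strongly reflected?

Ray reflecting at the top interface goes from n = 1.503 toward n = 1.0: no phase shift.
Ray reflecting at the bottom interface goes from n = 1.0 toward n = 1.5: a half-wave phase shift.
Exactly one π shift → a net half-wave offset.
So the condition for constructive reflection is 2 n t = (m + ½) λ.
λ = 2 n t / (m + ½) = 1986 / (m + ½) nm.
m=2: 794 nm (IR); m=3: 567 nm (visible); m=4: 441 nm (visible); m=5: 361 nm (UV).

2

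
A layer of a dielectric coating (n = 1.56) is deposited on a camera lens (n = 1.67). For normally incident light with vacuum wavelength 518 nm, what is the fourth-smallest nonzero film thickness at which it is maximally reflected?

Top surface (1.0 → 1.56): reflection off a higher-index medium gives a half-wave phase shift.
At the lower boundary (n = 1.56 to n = 1.67) the reflected ray undergoes a half-wave phase shift.
Zero or two π shifts → no net half-wave offset.
For bright reflection here: 2 n t = m λ.
The fourth-smallest nonzero thickness corresponds to m = 4: t = m λ / (2 n) = 4.00 × 518 / (2 × 1.56) = 664 nm.

664 nm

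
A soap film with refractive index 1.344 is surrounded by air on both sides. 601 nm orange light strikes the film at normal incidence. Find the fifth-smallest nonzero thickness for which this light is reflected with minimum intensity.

1118 nm

Ray reflecting at the top interface goes from n = 1.0 toward n = 1.344: a half-wave phase shift.
At the lower boundary (n = 1.344 to n = 1.0) the reflected ray undergoes no phase shift.
Net: one phase inversion between the two reflected rays.
So the condition for destructive reflection is 2 n t = m λ.
The fifth-smallest nonzero thickness corresponds to m = 5: t = m λ / (2 n) = 5.00 × 601 / (2 × 1.344) = 1118 nm.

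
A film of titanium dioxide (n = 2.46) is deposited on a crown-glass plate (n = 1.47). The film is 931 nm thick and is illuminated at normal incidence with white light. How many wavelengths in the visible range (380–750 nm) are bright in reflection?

6

At the upper boundary (n = 1.0 to n = 2.46) the reflected ray undergoes a half-wave phase shift.
At the lower boundary (n = 2.46 to n = 1.47) the reflected ray undergoes no phase shift.
Net: one phase inversion between the two reflected rays.
For strong reflection here: 2 n t = (m + ½) λ.
λ = 2 n t / (m + ½) = 4581 / (m + ½) nm.
m=5: 833 nm (IR); m=6: 705 nm (visible); m=7: 611 nm (visible); m=8: 539 nm (visible); m=9: 482 nm (visible); m=10: 436 nm (visible); m=11: 398 nm (visible); m=12: 366 nm (UV).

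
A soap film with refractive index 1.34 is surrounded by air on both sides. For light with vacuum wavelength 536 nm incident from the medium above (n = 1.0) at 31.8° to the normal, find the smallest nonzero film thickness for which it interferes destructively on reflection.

218 nm

Top surface (1.0 → 1.34): reflection off a higher-index medium gives a half-wave phase shift.
At the lower boundary (n = 1.34 to n = 1.0) the reflected ray undergoes no phase shift.
The two reflections differ by half a wavelength.
So the condition for destructive reflection is 2 n t cos θ_r = m λ.
Snell's law: 1.0 sin 31.8° = 1.34 sin θ_r → sin θ_r = 0.393, cos θ_r = 0.919.
Minimum nonzero at m = 1: t = λ / (2 n cos θ_r) = 536 / (2 × 1.34 × 0.919) = 218 nm.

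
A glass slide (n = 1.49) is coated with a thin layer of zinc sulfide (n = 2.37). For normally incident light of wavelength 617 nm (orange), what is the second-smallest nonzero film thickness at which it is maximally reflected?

At the upper boundary (n = 1.0 to n = 2.37) the reflected ray undergoes a half-wave phase shift.
At the lower boundary (n = 2.37 to n = 1.49) the reflected ray undergoes no phase shift.
Net: one phase inversion between the two reflected rays.
For maximum reflection here: 2 n t = (m + ½) λ.
The second-smallest nonzero thickness corresponds to m = 1: t = (m + ½) λ / (2 n) = 1.50 × 617 / (2 × 2.37) = 195 nm.

195 nm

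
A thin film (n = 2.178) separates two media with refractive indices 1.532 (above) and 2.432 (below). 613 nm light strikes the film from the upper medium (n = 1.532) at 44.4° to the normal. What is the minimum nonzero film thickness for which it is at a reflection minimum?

Ray reflecting at the top interface goes from n = 1.532 toward n = 2.178: a half-wave phase shift.
At the lower boundary (n = 2.178 to n = 2.432) the reflected ray undergoes a half-wave phase shift.
The two reflections carry the same phase change, so no net offset.
For weak reflection here: 2 n t cos θ_r = (m + ½) λ.
Snell's law: 1.532 sin 44.4° = 2.178 sin θ_r → sin θ_r = 0.492, cos θ_r = 0.871.
Minimum at m = 0: t = λ / (4 n cos θ_r) = 613 / (4 × 2.178 × 0.871) = 80.8 nm.

80.8 nm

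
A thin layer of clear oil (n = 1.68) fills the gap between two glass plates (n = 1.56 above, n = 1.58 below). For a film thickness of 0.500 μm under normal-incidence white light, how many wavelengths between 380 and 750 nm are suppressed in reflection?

2

Ray reflecting at the top interface goes from n = 1.56 toward n = 1.68: a half-wave phase shift.
Bottom surface (1.68 → 1.58): reflection off a lower-index medium gives no phase shift.
Net: one phase inversion between the two reflected rays.
So the condition for destructive reflection is 2 n t = m λ.
λ = 2 n t / m = 1680 / m nm.
m=2: 840 nm (IR); m=3: 560 nm (visible); m=4: 420 nm (visible); m=5: 336 nm (UV).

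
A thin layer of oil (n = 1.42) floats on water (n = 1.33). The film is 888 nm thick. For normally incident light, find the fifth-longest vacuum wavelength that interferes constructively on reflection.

At the upper boundary (n = 1.0 to n = 1.42) the reflected ray undergoes a half-wave phase shift.
Ray reflecting at the bottom interface goes from n = 1.42 toward n = 1.33: no phase shift.
The two reflections differ by half a wavelength.
So the condition for constructive reflection is 2 n t = (m + ½) λ.
λ = 2 n t / (m + ½). The fifth-longest wavelength is m = 4: λ = 2 × 1.42 × 888 / 4.50 = 560 nm.

560 nm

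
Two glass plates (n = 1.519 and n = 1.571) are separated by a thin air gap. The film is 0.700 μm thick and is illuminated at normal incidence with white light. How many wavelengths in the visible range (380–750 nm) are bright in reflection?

Top surface (1.519 → 1.0): reflection off a lower-index medium gives no phase shift.
Ray reflecting at the bottom interface goes from n = 1.0 toward n = 1.571: a half-wave phase shift.
Exactly one π shift → a net half-wave offset.
For maximum reflection here: 2 n t = (m + ½) λ.
λ = 2 n t / (m + ½) = 1400 / (m + ½) nm.
m=1: 933 nm (IR); m=2: 560 nm (visible); m=3: 400 nm (visible); m=4: 311 nm (UV).

2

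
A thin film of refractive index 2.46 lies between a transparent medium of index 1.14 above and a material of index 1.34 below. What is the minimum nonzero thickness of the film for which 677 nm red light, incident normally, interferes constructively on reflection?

68.8 nm

Ray reflecting at the top interface goes from n = 1.14 toward n = 2.46: a half-wave phase shift.
Bottom surface (2.46 → 1.34): reflection off a lower-index medium gives no phase shift.
Net: one phase inversion between the two reflected rays.
For maximum reflection here: 2 n t = (m + ½) λ.
Minimum at m = 0: t = λ / (4 n) = 677 / (4 × 2.46) = 68.8 nm.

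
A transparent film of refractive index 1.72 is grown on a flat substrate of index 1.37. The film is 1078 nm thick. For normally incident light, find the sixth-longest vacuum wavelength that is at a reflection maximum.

At the upper boundary (n = 1.0 to n = 1.72) the reflected ray undergoes a half-wave phase shift.
Ray reflecting at the bottom interface goes from n = 1.72 toward n = 1.37: no phase shift.
Net: one phase inversion between the two reflected rays.
For strong reflection here: 2 n t = (m + ½) λ.
λ = 2 n t / (m + ½). The sixth-longest wavelength is m = 5: λ = 2 × 1.72 × 1078 / 5.50 = 674 nm.

674 nm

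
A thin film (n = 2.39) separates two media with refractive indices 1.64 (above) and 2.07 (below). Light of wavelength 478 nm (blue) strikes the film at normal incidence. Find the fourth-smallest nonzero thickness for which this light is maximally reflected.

Ray reflecting at the top interface goes from n = 1.64 toward n = 2.39: a half-wave phase shift.
Ray reflecting at the bottom interface goes from n = 2.39 toward n = 2.07: no phase shift.
The two reflections differ by half a wavelength.
So the condition for constructive reflection is 2 n t = (m + ½) λ.
The fourth-smallest nonzero thickness corresponds to m = 3: t = (m + ½) λ / (2 n) = 3.50 × 478 / (2 × 2.39) = 350 nm.

350 nm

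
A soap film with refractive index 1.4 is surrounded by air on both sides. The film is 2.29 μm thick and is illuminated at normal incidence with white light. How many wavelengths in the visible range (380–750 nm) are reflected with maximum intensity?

8

Ray reflecting at the top interface goes from n = 1.0 toward n = 1.4: a half-wave phase shift.
Ray reflecting at the bottom interface goes from n = 1.4 toward n = 1.0: no phase shift.
Net: one phase inversion between the two reflected rays.
For bright reflection here: 2 n t = (m + ½) λ.
λ = 2 n t / (m + ½) = 6412 / (m + ½) nm.
m=8: 754 nm (IR); m=9: 675 nm (visible); m=10: 611 nm (visible); m=11: 558 nm (visible); m=12: 513 nm (visible); m=13: 475 nm (visible); m=14: 442 nm (visible); m=15: 414 nm (visible); m=16: 389 nm (visible); m=17: 366 nm (UV).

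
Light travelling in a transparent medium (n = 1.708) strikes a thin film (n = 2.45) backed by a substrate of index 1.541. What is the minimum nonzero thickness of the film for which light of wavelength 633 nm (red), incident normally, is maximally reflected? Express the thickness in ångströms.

At the upper boundary (n = 1.708 to n = 2.45) the reflected ray undergoes a half-wave phase shift.
Bottom surface (2.45 → 1.541): reflection off a lower-index medium gives no phase shift.
Exactly one π shift → a net half-wave offset.
With one net inversion, constructive interference in reflection requires 2 n t = (m + ½) λ.
Minimum at m = 0: t = λ / (4 n) = 633 / (4 × 2.45) = 64.6 nm.

646 Å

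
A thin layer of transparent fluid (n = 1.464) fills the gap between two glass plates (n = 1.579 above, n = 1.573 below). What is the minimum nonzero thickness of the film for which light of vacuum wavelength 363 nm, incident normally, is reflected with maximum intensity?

62.0 nm

At the upper boundary (n = 1.579 to n = 1.464) the reflected ray undergoes no phase shift.
Bottom surface (1.464 → 1.573): reflection off a higher-index medium gives a half-wave phase shift.
Exactly one π shift → a net half-wave offset.
So the condition for constructive reflection is 2 n t = (m + ½) λ.
Minimum at m = 0: t = λ / (4 n) = 363 / (4 × 1.464) = 62.0 nm.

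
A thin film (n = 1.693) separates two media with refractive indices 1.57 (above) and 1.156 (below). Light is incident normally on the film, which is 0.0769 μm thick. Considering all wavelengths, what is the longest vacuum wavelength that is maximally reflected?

521 nm

At the upper boundary (n = 1.57 to n = 1.693) the reflected ray undergoes a half-wave phase shift.
At the lower boundary (n = 1.693 to n = 1.156) the reflected ray undergoes no phase shift.
The two reflections differ by half a wavelength.
For bright reflection here: 2 n t = (m + ½) λ.
λ = 2 n t / (m + ½). The longest wavelength is m = 0: λ = 2 × 1.693 × 76.9 / 0.500 = 521 nm.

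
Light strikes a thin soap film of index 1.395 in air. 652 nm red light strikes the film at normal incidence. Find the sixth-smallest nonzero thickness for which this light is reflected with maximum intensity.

Top surface (1.0 → 1.395): reflection off a higher-index medium gives a half-wave phase shift.
Ray reflecting at the bottom interface goes from n = 1.395 toward n = 1.0: no phase shift.
The two reflections differ by half a wavelength.
So the condition for constructive reflection is 2 n t = (m + ½) λ.
The sixth-smallest nonzero thickness corresponds to m = 5: t = (m + ½) λ / (2 n) = 5.50 × 652 / (2 × 1.395) = 1285 nm.

1285 nm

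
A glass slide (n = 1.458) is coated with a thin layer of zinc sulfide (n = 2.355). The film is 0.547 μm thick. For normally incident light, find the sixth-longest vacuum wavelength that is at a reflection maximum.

468 nm

Ray reflecting at the top interface goes from n = 1.0 toward n = 2.355: a half-wave phase shift.
At the lower boundary (n = 2.355 to n = 1.458) the reflected ray undergoes no phase shift.
The two reflections differ by half a wavelength.
With one net inversion, constructive interference in reflection requires 2 n t = (m + ½) λ.
λ = 2 n t / (m + ½). The sixth-longest wavelength is m = 5: λ = 2 × 2.355 × 547 / 5.50 = 468 nm.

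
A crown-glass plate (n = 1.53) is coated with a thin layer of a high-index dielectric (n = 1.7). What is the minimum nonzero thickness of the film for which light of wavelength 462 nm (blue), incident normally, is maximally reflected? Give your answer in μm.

0.0679 μm

Ray reflecting at the top interface goes from n = 1.0 toward n = 1.7: a half-wave phase shift.
Bottom surface (1.7 → 1.53): reflection off a lower-index medium gives no phase shift.
The two reflections differ by half a wavelength.
For strong reflection here: 2 n t = (m + ½) λ.
Minimum at m = 0: t = λ / (4 n) = 462 / (4 × 1.7) = 67.9 nm.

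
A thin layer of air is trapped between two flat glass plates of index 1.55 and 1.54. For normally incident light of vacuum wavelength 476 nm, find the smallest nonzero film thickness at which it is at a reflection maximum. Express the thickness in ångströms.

1190 Å

Top surface (1.55 → 1.0): reflection off a lower-index medium gives no phase shift.
Bottom surface (1.0 → 1.54): reflection off a higher-index medium gives a half-wave phase shift.
Net: one phase inversion between the two reflected rays.
With one net inversion, constructive interference in reflection requires 2 n t = (m + ½) λ.
Minimum at m = 0: t = λ / (4 n) = 476 / (4 × 1.0) = 119 nm.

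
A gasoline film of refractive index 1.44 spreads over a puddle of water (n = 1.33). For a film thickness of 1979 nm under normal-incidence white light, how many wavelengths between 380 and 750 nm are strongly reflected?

Top surface (1.0 → 1.44): reflection off a higher-index medium gives a half-wave phase shift.
Ray reflecting at the bottom interface goes from n = 1.44 toward n = 1.33: no phase shift.
Net: one phase inversion between the two reflected rays.
With one net inversion, constructive interference in reflection requires 2 n t = (m + ½) λ.
λ = 2 n t / (m + ½) = 5700 / (m + ½) nm.
m=7: 760 nm (IR); m=8: 671 nm (visible); m=9: 600 nm (visible); m=10: 543 nm (visible); m=11: 496 nm (visible); m=12: 456 nm (visible); m=13: 422 nm (visible); m=14: 393 nm (visible); m=15: 368 nm (UV).

7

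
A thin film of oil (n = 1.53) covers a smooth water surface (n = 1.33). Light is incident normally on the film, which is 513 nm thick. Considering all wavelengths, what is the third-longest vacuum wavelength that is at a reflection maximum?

Ray reflecting at the top interface goes from n = 1.0 toward n = 1.53: a half-wave phase shift.
Ray reflecting at the bottom interface goes from n = 1.53 toward n = 1.33: no phase shift.
The two reflections differ by half a wavelength.
For bright reflection here: 2 n t = (m + ½) λ.
λ = 2 n t / (m + ½). The third-longest wavelength is m = 2: λ = 2 × 1.53 × 513 / 2.50 = 628 nm.

628 nm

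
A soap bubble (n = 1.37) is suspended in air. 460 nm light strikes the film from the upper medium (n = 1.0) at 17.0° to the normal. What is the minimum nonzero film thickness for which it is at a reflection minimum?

172 nm

Top surface (1.0 → 1.37): reflection off a higher-index medium gives a half-wave phase shift.
Ray reflecting at the bottom interface goes from n = 1.37 toward n = 1.0: no phase shift.
Net: one phase inversion between the two reflected rays.
So the condition for destructive reflection is 2 n t cos θ_r = m λ.
Snell's law: 1.0 sin 17.0° = 1.37 sin θ_r → sin θ_r = 0.213, cos θ_r = 0.977.
Minimum nonzero at m = 1: t = λ / (2 n cos θ_r) = 460 / (2 × 1.37 × 0.977) = 172 nm.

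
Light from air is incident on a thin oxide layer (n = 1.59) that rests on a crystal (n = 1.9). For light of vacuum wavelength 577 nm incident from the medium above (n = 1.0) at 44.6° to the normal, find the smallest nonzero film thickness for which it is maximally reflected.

202 nm

Ray reflecting at the top interface goes from n = 1.0 toward n = 1.59: a half-wave phase shift.
Ray reflecting at the bottom interface goes from n = 1.59 toward n = 1.9: a half-wave phase shift.
Zero or two π shifts → no net half-wave offset.
For strong reflection here: 2 n t cos θ_r = m λ.
Snell's law: 1.0 sin 44.6° = 1.59 sin θ_r → sin θ_r = 0.442, cos θ_r = 0.897.
Minimum nonzero at m = 1: t = λ / (2 n cos θ_r) = 577 / (2 × 1.59 × 0.897) = 202 nm.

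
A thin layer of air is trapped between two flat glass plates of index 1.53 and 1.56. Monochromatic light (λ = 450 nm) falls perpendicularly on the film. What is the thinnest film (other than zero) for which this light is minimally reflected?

At the upper boundary (n = 1.53 to n = 1.0) the reflected ray undergoes no phase shift.
At the lower boundary (n = 1.0 to n = 1.56) the reflected ray undergoes a half-wave phase shift.
Net: one phase inversion between the two reflected rays.
So the condition for destructive reflection is 2 n t = m λ.
Minimum nonzero at m = 1: t = λ / (2 n) = 450 / (2 × 1.0) = 225 nm.

225 nm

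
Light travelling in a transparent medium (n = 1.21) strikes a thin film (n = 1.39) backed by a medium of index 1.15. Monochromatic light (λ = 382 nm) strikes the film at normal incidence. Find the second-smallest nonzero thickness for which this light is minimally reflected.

275 nm

Ray reflecting at the top interface goes from n = 1.21 toward n = 1.39: a half-wave phase shift.
At the lower boundary (n = 1.39 to n = 1.15) the reflected ray undergoes no phase shift.
Exactly one π shift → a net half-wave offset.
For minimum reflection here: 2 n t = m λ.
The second-smallest nonzero thickness corresponds to m = 2: t = m λ / (2 n) = 2.00 × 382 / (2 × 1.39) = 275 nm.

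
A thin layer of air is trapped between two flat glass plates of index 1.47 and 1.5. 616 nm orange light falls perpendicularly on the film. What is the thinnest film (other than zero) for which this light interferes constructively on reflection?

At the upper boundary (n = 1.47 to n = 1.0) the reflected ray undergoes no phase shift.
At the lower boundary (n = 1.0 to n = 1.5) the reflected ray undergoes a half-wave phase shift.
Exactly one π shift → a net half-wave offset.
So the condition for constructive reflection is 2 n t = (m + ½) λ.
Minimum at m = 0: t = λ / (4 n) = 616 / (4 × 1.0) = 154 nm.

154 nm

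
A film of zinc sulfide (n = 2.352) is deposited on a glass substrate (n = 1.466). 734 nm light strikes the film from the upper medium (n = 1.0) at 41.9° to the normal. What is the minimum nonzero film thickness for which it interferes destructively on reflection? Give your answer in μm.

0.163 μm

Ray reflecting at the top interface goes from n = 1.0 toward n = 2.352: a half-wave phase shift.
Ray reflecting at the bottom interface goes from n = 2.352 toward n = 1.466: no phase shift.
Exactly one π shift → a net half-wave offset.
For minimum reflection here: 2 n t cos θ_r = m λ.
Snell's law: 1.0 sin 41.9° = 2.352 sin θ_r → sin θ_r = 0.284, cos θ_r = 0.959.
Minimum nonzero at m = 1: t = λ / (2 n cos θ_r) = 734 / (2 × 2.352 × 0.959) = 163 nm.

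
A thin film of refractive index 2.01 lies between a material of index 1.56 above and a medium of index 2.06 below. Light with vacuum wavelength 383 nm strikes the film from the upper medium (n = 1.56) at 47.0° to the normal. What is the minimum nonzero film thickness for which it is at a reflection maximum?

116 nm

At the upper boundary (n = 1.56 to n = 2.01) the reflected ray undergoes a half-wave phase shift.
Ray reflecting at the bottom interface goes from n = 2.01 toward n = 2.06: a half-wave phase shift.
Net: no relative phase inversion (both shifts match).
So the condition for constructive reflection is 2 n t cos θ_r = m λ.
Snell's law: 1.56 sin 47.0° = 2.01 sin θ_r → sin θ_r = 0.568, cos θ_r = 0.823.
Minimum nonzero at m = 1: t = λ / (2 n cos θ_r) = 383 / (2 × 2.01 × 0.823) = 116 nm.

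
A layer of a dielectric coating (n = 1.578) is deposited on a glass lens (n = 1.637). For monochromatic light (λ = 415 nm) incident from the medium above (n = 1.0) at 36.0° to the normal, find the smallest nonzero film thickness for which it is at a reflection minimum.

70.8 nm

Top surface (1.0 → 1.578): reflection off a higher-index medium gives a half-wave phase shift.
At the lower boundary (n = 1.578 to n = 1.637) the reflected ray undergoes a half-wave phase shift.
Net: no relative phase inversion (both shifts match).
With no net inversion, destructive interference in reflection requires 2 n t cos θ_r = (m + ½) λ.
Snell's law: 1.0 sin 36.0° = 1.578 sin θ_r → sin θ_r = 0.372, cos θ_r = 0.928.
Minimum at m = 0: t = λ / (4 n cos θ_r) = 415 / (4 × 1.578 × 0.928) = 70.8 nm.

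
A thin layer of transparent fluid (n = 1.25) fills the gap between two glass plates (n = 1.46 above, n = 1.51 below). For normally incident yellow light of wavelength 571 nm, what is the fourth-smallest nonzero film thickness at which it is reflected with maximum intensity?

799 nm

Ray reflecting at the top interface goes from n = 1.46 toward n = 1.25: no phase shift.
Ray reflecting at the bottom interface goes from n = 1.25 toward n = 1.51: a half-wave phase shift.
Net: one phase inversion between the two reflected rays.
With one net inversion, constructive interference in reflection requires 2 n t = (m + ½) λ.
The fourth-smallest nonzero thickness corresponds to m = 3: t = (m + ½) λ / (2 n) = 3.50 × 571 / (2 × 1.25) = 799 nm.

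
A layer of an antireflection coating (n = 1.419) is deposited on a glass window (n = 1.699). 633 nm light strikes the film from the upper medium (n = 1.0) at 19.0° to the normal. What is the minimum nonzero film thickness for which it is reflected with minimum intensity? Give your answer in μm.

0.115 μm

At the upper boundary (n = 1.0 to n = 1.419) the reflected ray undergoes a half-wave phase shift.
Ray reflecting at the bottom interface goes from n = 1.419 toward n = 1.699: a half-wave phase shift.
Net: no relative phase inversion (both shifts match).
So the condition for destructive reflection is 2 n t cos θ_r = (m + ½) λ.
Snell's law: 1.0 sin 19.0° = 1.419 sin θ_r → sin θ_r = 0.229, cos θ_r = 0.973.
Minimum at m = 0: t = λ / (4 n cos θ_r) = 633 / (4 × 1.419 × 0.973) = 115 nm.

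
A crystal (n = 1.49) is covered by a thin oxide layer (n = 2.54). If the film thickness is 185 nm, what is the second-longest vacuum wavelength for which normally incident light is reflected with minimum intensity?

Top surface (1.0 → 2.54): reflection off a higher-index medium gives a half-wave phase shift.
Bottom surface (2.54 → 1.49): reflection off a lower-index medium gives no phase shift.
Net: one phase inversion between the two reflected rays.
So the condition for destructive reflection is 2 n t = m λ.
λ = 2 n t / m. The second-longest wavelength is m = 2: λ = 2 × 2.54 × 185 / 2.00 = 470 nm.

470 nm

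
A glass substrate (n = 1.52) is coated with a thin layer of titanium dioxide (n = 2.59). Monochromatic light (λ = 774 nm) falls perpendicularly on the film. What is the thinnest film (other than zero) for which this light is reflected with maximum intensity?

At the upper boundary (n = 1.0 to n = 2.59) the reflected ray undergoes a half-wave phase shift.
Ray reflecting at the bottom interface goes from n = 2.59 toward n = 1.52: no phase shift.
The two reflections differ by half a wavelength.
For strong reflection here: 2 n t = (m + ½) λ.
Minimum at m = 0: t = λ / (4 n) = 774 / (4 × 2.59) = 74.7 nm.

74.7 nm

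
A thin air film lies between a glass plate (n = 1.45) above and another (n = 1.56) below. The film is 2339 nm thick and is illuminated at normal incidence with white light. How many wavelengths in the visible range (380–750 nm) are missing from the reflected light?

6

Top surface (1.45 → 1.0): reflection off a lower-index medium gives no phase shift.
Ray reflecting at the bottom interface goes from n = 1.0 toward n = 1.56: a half-wave phase shift.
Net: one phase inversion between the two reflected rays.
With one net inversion, destructive interference in reflection requires 2 n t = m λ.
λ = 2 n t / m = 4678 / m nm.
m=6: 780 nm (IR); m=7: 668 nm (visible); m=8: 585 nm (visible); m=9: 520 nm (visible); m=10: 468 nm (visible); m=11: 425 nm (visible); m=12: 390 nm (visible); m=13: 360 nm (UV).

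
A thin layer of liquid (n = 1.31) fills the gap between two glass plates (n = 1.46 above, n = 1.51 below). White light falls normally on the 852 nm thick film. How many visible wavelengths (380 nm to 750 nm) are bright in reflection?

Top surface (1.46 → 1.31): reflection off a lower-index medium gives no phase shift.
At the lower boundary (n = 1.31 to n = 1.51) the reflected ray undergoes a half-wave phase shift.
The two reflections differ by half a wavelength.
So the condition for constructive reflection is 2 n t = (m + ½) λ.
λ = 2 n t / (m + ½) = 2232 / (m + ½) nm.
m=2: 893 nm (IR); m=3: 638 nm (visible); m=4: 496 nm (visible); m=5: 406 nm (visible); m=6: 343 nm (UV).

3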